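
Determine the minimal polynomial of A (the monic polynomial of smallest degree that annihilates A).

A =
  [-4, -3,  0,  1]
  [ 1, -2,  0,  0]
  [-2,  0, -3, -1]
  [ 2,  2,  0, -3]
x^3 + 9*x^2 + 27*x + 27

The characteristic polynomial is χ_A(x) = (x + 3)^4, so the eigenvalues are known. The minimal polynomial is
  m_A(x) = Π_λ (x − λ)^{k_λ}
where k_λ is the size of the *largest* Jordan block for λ (equivalently, the smallest k with (A − λI)^k v = 0 for every generalised eigenvector v of λ).

  λ = -3: largest Jordan block has size 3, contributing (x + 3)^3

So m_A(x) = (x + 3)^3 = x^3 + 9*x^2 + 27*x + 27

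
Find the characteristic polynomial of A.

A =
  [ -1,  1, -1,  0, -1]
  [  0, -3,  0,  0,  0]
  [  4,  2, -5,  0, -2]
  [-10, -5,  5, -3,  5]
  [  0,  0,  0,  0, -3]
x^5 + 15*x^4 + 90*x^3 + 270*x^2 + 405*x + 243

Expanding det(x·I − A) (e.g. by cofactor expansion or by noting that A is similar to its Jordan form J, which has the same characteristic polynomial as A) gives
  χ_A(x) = x^5 + 15*x^4 + 90*x^3 + 270*x^2 + 405*x + 243
which factors as (x + 3)^5. The eigenvalues (with algebraic multiplicities) are λ = -3 with multiplicity 5.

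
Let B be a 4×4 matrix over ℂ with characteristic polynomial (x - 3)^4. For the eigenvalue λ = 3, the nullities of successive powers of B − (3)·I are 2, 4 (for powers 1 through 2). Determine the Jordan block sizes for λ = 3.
Block sizes for λ = 3: [2, 2]

From the dimensions of kernels of powers, the number of Jordan blocks of size at least j is d_j − d_{j−1} where d_j = dim ker(N^j) (with d_0 = 0). Computing the differences gives [2, 2].
The number of blocks of size exactly k is (#blocks of size ≥ k) − (#blocks of size ≥ k + 1), so the partition is: 2 block(s) of size 2.
In nonincreasing order the block sizes are [2, 2].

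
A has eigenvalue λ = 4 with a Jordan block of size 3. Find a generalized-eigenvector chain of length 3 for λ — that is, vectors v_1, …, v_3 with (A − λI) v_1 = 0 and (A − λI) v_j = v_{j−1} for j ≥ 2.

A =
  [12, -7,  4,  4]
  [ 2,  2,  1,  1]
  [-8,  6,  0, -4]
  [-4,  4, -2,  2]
A Jordan chain for λ = 4 of length 3:
v_1 = (2, 0, -4, 0)ᵀ
v_2 = (8, 2, -8, -4)ᵀ
v_3 = (1, 0, 0, 0)ᵀ

Let N = A − (4)·I. We want v_3 with N^3 v_3 = 0 but N^2 v_3 ≠ 0; then v_{j-1} := N · v_j for j = 3, …, 2.

Pick v_3 = (1, 0, 0, 0)ᵀ.
Then v_2 = N · v_3 = (8, 2, -8, -4)ᵀ.
Then v_1 = N · v_2 = (2, 0, -4, 0)ᵀ.

Sanity check: (A − (4)·I) v_1 = (0, 0, 0, 0)ᵀ = 0. ✓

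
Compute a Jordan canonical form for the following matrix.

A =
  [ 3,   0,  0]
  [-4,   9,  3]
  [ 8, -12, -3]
J_2(3) ⊕ J_1(3)

The characteristic polynomial is
  det(x·I − A) = x^3 - 9*x^2 + 27*x - 27 = (x - 3)^3

Eigenvalues and multiplicities (the geometric multiplicity of λ is n − rank(A − λI), which equals the number of Jordan blocks for λ):
  λ = 3: algebraic multiplicity = 3, geometric multiplicity = 2

Determining the block sizes for each eigenvalue:
  λ = 3: 2 blocks summing to 3 forces exactly one block of size 2 and the rest size 1 → block sizes [2, 1]

Assembling the blocks gives a Jordan form
J =
  [3, 1, 0]
  [0, 3, 0]
  [0, 0, 3]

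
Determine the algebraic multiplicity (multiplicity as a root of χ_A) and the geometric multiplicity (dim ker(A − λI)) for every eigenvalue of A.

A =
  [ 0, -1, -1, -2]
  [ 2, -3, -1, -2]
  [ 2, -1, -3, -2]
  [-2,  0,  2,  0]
λ = -2: alg = 3, geom = 2; λ = 0: alg = 1, geom = 1

Step 1 — factor the characteristic polynomial to read off the algebraic multiplicities:
  χ_A(x) = x*(x + 2)^3

Step 2 — compute geometric multiplicities via the rank-nullity identity g(λ) = n − rank(A − λI):
  rank(A − (-2)·I) = 2, so dim ker(A − (-2)·I) = n − 2 = 2
  rank(A − (0)·I) = 3, so dim ker(A − (0)·I) = n − 3 = 1

Summary:
  λ = -2: algebraic multiplicity = 3, geometric multiplicity = 2
  λ = 0: algebraic multiplicity = 1, geometric multiplicity = 1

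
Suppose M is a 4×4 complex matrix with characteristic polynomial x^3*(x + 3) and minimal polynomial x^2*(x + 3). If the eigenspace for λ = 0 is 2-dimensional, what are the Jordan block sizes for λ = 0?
Block sizes for λ = 0: [2, 1]

Step 1 — from the characteristic polynomial, algebraic multiplicity of λ = 0 is 3. From dim ker(M − (0)·I) = 2, there are exactly 2 Jordan blocks for λ = 0.
Step 2 — from the minimal polynomial, the factor (x − 0)^2 tells us the largest block for λ = 0 has size 2.
Step 3 — with total size 3, 2 blocks, and largest block 2, the block sizes (in nonincreasing order) are [2, 1].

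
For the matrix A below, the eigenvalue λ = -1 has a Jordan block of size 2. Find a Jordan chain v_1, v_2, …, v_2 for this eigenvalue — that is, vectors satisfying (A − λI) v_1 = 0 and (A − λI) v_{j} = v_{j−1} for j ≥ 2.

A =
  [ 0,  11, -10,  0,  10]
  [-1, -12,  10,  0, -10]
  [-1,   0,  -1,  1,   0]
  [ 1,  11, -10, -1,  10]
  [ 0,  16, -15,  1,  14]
A Jordan chain for λ = -1 of length 2:
v_1 = (1, -1, -1, 1, 0)ᵀ
v_2 = (1, 0, 0, 0, 0)ᵀ

Let N = A − (-1)·I. We want v_2 with N^2 v_2 = 0 but N^1 v_2 ≠ 0; then v_{j-1} := N · v_j for j = 2, …, 2.

Pick v_2 = (1, 0, 0, 0, 0)ᵀ.
Then v_1 = N · v_2 = (1, -1, -1, 1, 0)ᵀ.

Sanity check: (A − (-1)·I) v_1 = (0, 0, 0, 0, 0)ᵀ = 0. ✓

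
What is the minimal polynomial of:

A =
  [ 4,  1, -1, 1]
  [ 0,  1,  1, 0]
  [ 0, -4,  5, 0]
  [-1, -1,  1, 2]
x^3 - 9*x^2 + 27*x - 27

The characteristic polynomial is χ_A(x) = (x - 3)^4, so the eigenvalues are known. The minimal polynomial is
  m_A(x) = Π_λ (x − λ)^{k_λ}
where k_λ is the size of the *largest* Jordan block for λ (equivalently, the smallest k with (A − λI)^k v = 0 for every generalised eigenvector v of λ).

  λ = 3: largest Jordan block has size 3, contributing (x − 3)^3

So m_A(x) = (x - 3)^3 = x^3 - 9*x^2 + 27*x - 27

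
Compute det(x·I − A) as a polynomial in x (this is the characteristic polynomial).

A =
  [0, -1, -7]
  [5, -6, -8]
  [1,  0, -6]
x^3 + 12*x^2 + 48*x + 64

Expanding det(x·I − A) (e.g. by cofactor expansion or by noting that A is similar to its Jordan form J, which has the same characteristic polynomial as A) gives
  χ_A(x) = x^3 + 12*x^2 + 48*x + 64
which factors as (x + 4)^3. The eigenvalues (with algebraic multiplicities) are λ = -4 with multiplicity 3.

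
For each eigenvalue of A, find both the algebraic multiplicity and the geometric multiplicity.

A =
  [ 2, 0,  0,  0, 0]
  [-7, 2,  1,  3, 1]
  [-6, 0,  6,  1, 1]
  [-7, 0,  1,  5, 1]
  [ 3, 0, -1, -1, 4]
λ = 2: alg = 2, geom = 2; λ = 5: alg = 3, geom = 1

Step 1 — factor the characteristic polynomial to read off the algebraic multiplicities:
  χ_A(x) = (x - 5)^3*(x - 2)^2

Step 2 — compute geometric multiplicities via the rank-nullity identity g(λ) = n − rank(A − λI):
  rank(A − (2)·I) = 3, so dim ker(A − (2)·I) = n − 3 = 2
  rank(A − (5)·I) = 4, so dim ker(A − (5)·I) = n − 4 = 1

Summary:
  λ = 2: algebraic multiplicity = 2, geometric multiplicity = 2
  λ = 5: algebraic multiplicity = 3, geometric multiplicity = 1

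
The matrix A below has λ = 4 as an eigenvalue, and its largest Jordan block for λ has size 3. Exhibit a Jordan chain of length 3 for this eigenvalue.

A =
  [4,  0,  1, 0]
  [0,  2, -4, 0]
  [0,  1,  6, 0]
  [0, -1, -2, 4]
A Jordan chain for λ = 4 of length 3:
v_1 = (1, 0, 0, 0)ᵀ
v_2 = (0, -2, 1, -1)ᵀ
v_3 = (0, 1, 0, 0)ᵀ

Let N = A − (4)·I. We want v_3 with N^3 v_3 = 0 but N^2 v_3 ≠ 0; then v_{j-1} := N · v_j for j = 3, …, 2.

Pick v_3 = (0, 1, 0, 0)ᵀ.
Then v_2 = N · v_3 = (0, -2, 1, -1)ᵀ.
Then v_1 = N · v_2 = (1, 0, 0, 0)ᵀ.

Sanity check: (A − (4)·I) v_1 = (0, 0, 0, 0)ᵀ = 0. ✓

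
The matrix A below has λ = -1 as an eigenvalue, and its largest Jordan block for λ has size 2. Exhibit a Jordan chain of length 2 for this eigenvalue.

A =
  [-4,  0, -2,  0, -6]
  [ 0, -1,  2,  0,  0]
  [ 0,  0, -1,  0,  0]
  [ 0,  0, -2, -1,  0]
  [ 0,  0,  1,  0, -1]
A Jordan chain for λ = -1 of length 2:
v_1 = (-2, 2, 0, -2, 1)ᵀ
v_2 = (0, 0, 1, 0, 0)ᵀ

Let N = A − (-1)·I. We want v_2 with N^2 v_2 = 0 but N^1 v_2 ≠ 0; then v_{j-1} := N · v_j for j = 2, …, 2.

Pick v_2 = (0, 0, 1, 0, 0)ᵀ.
Then v_1 = N · v_2 = (-2, 2, 0, -2, 1)ᵀ.

Sanity check: (A − (-1)·I) v_1 = (0, 0, 0, 0, 0)ᵀ = 0. ✓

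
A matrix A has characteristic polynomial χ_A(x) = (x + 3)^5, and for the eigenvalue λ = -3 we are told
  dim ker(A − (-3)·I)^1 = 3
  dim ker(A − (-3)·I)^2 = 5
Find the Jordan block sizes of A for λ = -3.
Block sizes for λ = -3: [2, 2, 1]

From the dimensions of kernels of powers, the number of Jordan blocks of size at least j is d_j − d_{j−1} where d_j = dim ker(N^j) (with d_0 = 0). Computing the differences gives [3, 2].
The number of blocks of size exactly k is (#blocks of size ≥ k) − (#blocks of size ≥ k + 1), so the partition is: 1 block(s) of size 1, 2 block(s) of size 2.
In nonincreasing order the block sizes are [2, 2, 1].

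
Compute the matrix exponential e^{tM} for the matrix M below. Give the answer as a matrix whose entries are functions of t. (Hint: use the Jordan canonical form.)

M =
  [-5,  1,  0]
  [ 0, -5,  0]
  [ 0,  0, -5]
e^{tM} =
  [exp(-5*t), t*exp(-5*t), 0]
  [0, exp(-5*t), 0]
  [0, 0, exp(-5*t)]

Strategy: write M = P · J · P⁻¹ where J is a Jordan canonical form, so e^{tM} = P · e^{tJ} · P⁻¹, and e^{tJ} can be computed block-by-block.

M has Jordan form
J =
  [-5,  1,  0]
  [ 0, -5,  0]
  [ 0,  0, -5]
(up to reordering of blocks).

Per-block formulas:
  For a 2×2 Jordan block J_2(-5): exp(t · J_2(-5)) = e^(-5t)·(I + t·N), where N is the 2×2 nilpotent shift.
  For a 1×1 block at λ = -5: exp(t · [-5]) = [e^(-5t)].

After assembling e^{tJ} and conjugating by P, we get:

e^{tM} =
  [exp(-5*t), t*exp(-5*t), 0]
  [0, exp(-5*t), 0]
  [0, 0, exp(-5*t)]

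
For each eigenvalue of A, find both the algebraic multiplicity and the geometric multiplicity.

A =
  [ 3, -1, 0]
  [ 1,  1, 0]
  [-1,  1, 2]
λ = 2: alg = 3, geom = 2

Step 1 — factor the characteristic polynomial to read off the algebraic multiplicities:
  χ_A(x) = (x - 2)^3

Step 2 — compute geometric multiplicities via the rank-nullity identity g(λ) = n − rank(A − λI):
  rank(A − (2)·I) = 1, so dim ker(A − (2)·I) = n − 1 = 2

Summary:
  λ = 2: algebraic multiplicity = 3, geometric multiplicity = 2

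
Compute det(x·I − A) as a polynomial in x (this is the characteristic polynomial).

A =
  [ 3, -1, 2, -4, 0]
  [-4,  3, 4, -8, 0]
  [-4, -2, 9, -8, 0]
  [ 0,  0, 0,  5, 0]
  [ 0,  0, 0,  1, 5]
x^5 - 25*x^4 + 250*x^3 - 1250*x^2 + 3125*x - 3125

Expanding det(x·I − A) (e.g. by cofactor expansion or by noting that A is similar to its Jordan form J, which has the same characteristic polynomial as A) gives
  χ_A(x) = x^5 - 25*x^4 + 250*x^3 - 1250*x^2 + 3125*x - 3125
which factors as (x - 5)^5. The eigenvalues (with algebraic multiplicities) are λ = 5 with multiplicity 5.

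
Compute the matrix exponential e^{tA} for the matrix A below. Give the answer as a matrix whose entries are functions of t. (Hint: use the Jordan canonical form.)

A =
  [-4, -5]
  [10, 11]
e^{tA} =
  [-exp(6*t) + 2*exp(t), -exp(6*t) + exp(t)]
  [2*exp(6*t) - 2*exp(t), 2*exp(6*t) - exp(t)]

Strategy: write A = P · J · P⁻¹ where J is a Jordan canonical form, so e^{tA} = P · e^{tJ} · P⁻¹, and e^{tJ} can be computed block-by-block.

A has Jordan form
J =
  [1, 0]
  [0, 6]
(up to reordering of blocks).

Per-block formulas:
  For a 1×1 block at λ = 6: exp(t · [6]) = [e^(6t)].
  For a 1×1 block at λ = 1: exp(t · [1]) = [e^(1t)].

After assembling e^{tJ} and conjugating by P, we get:

e^{tA} =
  [-exp(6*t) + 2*exp(t), -exp(6*t) + exp(t)]
  [2*exp(6*t) - 2*exp(t), 2*exp(6*t) - exp(t)]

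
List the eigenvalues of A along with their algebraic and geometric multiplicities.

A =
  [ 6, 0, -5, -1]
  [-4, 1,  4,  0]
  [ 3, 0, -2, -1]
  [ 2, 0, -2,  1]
λ = 1: alg = 3, geom = 2; λ = 3: alg = 1, geom = 1

Step 1 — factor the characteristic polynomial to read off the algebraic multiplicities:
  χ_A(x) = (x - 3)*(x - 1)^3

Step 2 — compute geometric multiplicities via the rank-nullity identity g(λ) = n − rank(A − λI):
  rank(A − (1)·I) = 2, so dim ker(A − (1)·I) = n − 2 = 2
  rank(A − (3)·I) = 3, so dim ker(A − (3)·I) = n − 3 = 1

Summary:
  λ = 1: algebraic multiplicity = 3, geometric multiplicity = 2
  λ = 3: algebraic multiplicity = 1, geometric multiplicity = 1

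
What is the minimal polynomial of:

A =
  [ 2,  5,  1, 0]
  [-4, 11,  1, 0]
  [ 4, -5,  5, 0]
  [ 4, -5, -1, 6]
x^2 - 12*x + 36

The characteristic polynomial is χ_A(x) = (x - 6)^4, so the eigenvalues are known. The minimal polynomial is
  m_A(x) = Π_λ (x − λ)^{k_λ}
where k_λ is the size of the *largest* Jordan block for λ (equivalently, the smallest k with (A − λI)^k v = 0 for every generalised eigenvector v of λ).

  λ = 6: largest Jordan block has size 2, contributing (x − 6)^2

So m_A(x) = (x - 6)^2 = x^2 - 12*x + 36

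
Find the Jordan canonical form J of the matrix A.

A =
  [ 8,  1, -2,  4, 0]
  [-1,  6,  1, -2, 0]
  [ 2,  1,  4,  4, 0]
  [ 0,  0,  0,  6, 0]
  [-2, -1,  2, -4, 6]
J_3(6) ⊕ J_1(6) ⊕ J_1(6)

The characteristic polynomial is
  det(x·I − A) = x^5 - 30*x^4 + 360*x^3 - 2160*x^2 + 6480*x - 7776 = (x - 6)^5

Eigenvalues and multiplicities (the geometric multiplicity of λ is n − rank(A − λI), which equals the number of Jordan blocks for λ):
  λ = 6: algebraic multiplicity = 5, geometric multiplicity = 3

Determining the block sizes for each eigenvalue:
  λ = 6: with am = 5 and gm = 3, the partition is not yet determined (e.g. several partitions of 5 into 3 parts exist). Let N = A − (6)·I. Computing rank(N^1) = 2, rank(N^2) = 1, rank(N^3) = 0; the number of blocks of size ≥ j is rank(N^{j−1}) − rank(N^j), giving [3, 1, 1]. So we have 1 block(s) of size 3, 2 block(s) of size 1 → block sizes [3, 1, 1]

Assembling the blocks gives a Jordan form
J =
  [6, 1, 0, 0, 0]
  [0, 6, 1, 0, 0]
  [0, 0, 6, 0, 0]
  [0, 0, 0, 6, 0]
  [0, 0, 0, 0, 6]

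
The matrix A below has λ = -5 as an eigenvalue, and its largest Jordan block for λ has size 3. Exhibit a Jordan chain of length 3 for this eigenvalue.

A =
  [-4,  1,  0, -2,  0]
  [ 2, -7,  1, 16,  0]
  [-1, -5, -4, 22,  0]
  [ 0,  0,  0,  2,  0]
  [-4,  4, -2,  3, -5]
A Jordan chain for λ = -5 of length 3:
v_1 = (3, -3, -12, 0, 6)ᵀ
v_2 = (1, 2, -1, 0, -4)ᵀ
v_3 = (1, 0, 0, 0, 0)ᵀ

Let N = A − (-5)·I. We want v_3 with N^3 v_3 = 0 but N^2 v_3 ≠ 0; then v_{j-1} := N · v_j for j = 3, …, 2.

Pick v_3 = (1, 0, 0, 0, 0)ᵀ.
Then v_2 = N · v_3 = (1, 2, -1, 0, -4)ᵀ.
Then v_1 = N · v_2 = (3, -3, -12, 0, 6)ᵀ.

Sanity check: (A − (-5)·I) v_1 = (0, 0, 0, 0, 0)ᵀ = 0. ✓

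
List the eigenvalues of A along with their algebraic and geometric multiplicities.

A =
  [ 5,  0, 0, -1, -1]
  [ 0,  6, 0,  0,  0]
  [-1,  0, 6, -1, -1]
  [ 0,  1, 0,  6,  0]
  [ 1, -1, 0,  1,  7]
λ = 6: alg = 5, geom = 3

Step 1 — factor the characteristic polynomial to read off the algebraic multiplicities:
  χ_A(x) = (x - 6)^5

Step 2 — compute geometric multiplicities via the rank-nullity identity g(λ) = n − rank(A − λI):
  rank(A − (6)·I) = 2, so dim ker(A − (6)·I) = n − 2 = 3

Summary:
  λ = 6: algebraic multiplicity = 5, geometric multiplicity = 3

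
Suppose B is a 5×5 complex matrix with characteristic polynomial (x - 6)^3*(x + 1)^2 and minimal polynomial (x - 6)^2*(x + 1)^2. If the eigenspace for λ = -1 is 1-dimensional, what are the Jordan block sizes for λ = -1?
Block sizes for λ = -1: [2]

Step 1 — from the characteristic polynomial, algebraic multiplicity of λ = -1 is 2. From dim ker(B − (-1)·I) = 1, there are exactly 1 Jordan blocks for λ = -1.
Step 2 — from the minimal polynomial, the factor (x + 1)^2 tells us the largest block for λ = -1 has size 2.
Step 3 — with total size 2, 1 blocks, and largest block 2, the block sizes (in nonincreasing order) are [2].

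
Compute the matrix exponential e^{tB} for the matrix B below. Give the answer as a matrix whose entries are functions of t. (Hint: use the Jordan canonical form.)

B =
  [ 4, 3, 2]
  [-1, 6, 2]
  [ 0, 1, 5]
e^{tB} =
  [-t^2*exp(5*t) - t*exp(5*t) + exp(5*t), t^2*exp(5*t) + 3*t*exp(5*t), 2*t^2*exp(5*t) + 2*t*exp(5*t)]
  [-t*exp(5*t), t*exp(5*t) + exp(5*t), 2*t*exp(5*t)]
  [-t^2*exp(5*t)/2, t^2*exp(5*t)/2 + t*exp(5*t), t^2*exp(5*t) + exp(5*t)]

Strategy: write B = P · J · P⁻¹ where J is a Jordan canonical form, so e^{tB} = P · e^{tJ} · P⁻¹, and e^{tJ} can be computed block-by-block.

B has Jordan form
J =
  [5, 1, 0]
  [0, 5, 1]
  [0, 0, 5]
(up to reordering of blocks).

Per-block formulas:
  For a 3×3 Jordan block J_3(5): exp(t · J_3(5)) = e^(5t)·(I + t·N + (t^2/2)·N^2), where N is the 3×3 nilpotent shift.

After assembling e^{tJ} and conjugating by P, we get:

e^{tB} =
  [-t^2*exp(5*t) - t*exp(5*t) + exp(5*t), t^2*exp(5*t) + 3*t*exp(5*t), 2*t^2*exp(5*t) + 2*t*exp(5*t)]
  [-t*exp(5*t), t*exp(5*t) + exp(5*t), 2*t*exp(5*t)]
  [-t^2*exp(5*t)/2, t^2*exp(5*t)/2 + t*exp(5*t), t^2*exp(5*t) + exp(5*t)]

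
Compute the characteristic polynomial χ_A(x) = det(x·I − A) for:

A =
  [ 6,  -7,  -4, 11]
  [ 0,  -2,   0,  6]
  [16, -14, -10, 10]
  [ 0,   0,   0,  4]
x^4 + 2*x^3 - 12*x^2 - 40*x - 32

Expanding det(x·I − A) (e.g. by cofactor expansion or by noting that A is similar to its Jordan form J, which has the same characteristic polynomial as A) gives
  χ_A(x) = x^4 + 2*x^3 - 12*x^2 - 40*x - 32
which factors as (x - 4)*(x + 2)^3. The eigenvalues (with algebraic multiplicities) are λ = -2 with multiplicity 3, λ = 4 with multiplicity 1.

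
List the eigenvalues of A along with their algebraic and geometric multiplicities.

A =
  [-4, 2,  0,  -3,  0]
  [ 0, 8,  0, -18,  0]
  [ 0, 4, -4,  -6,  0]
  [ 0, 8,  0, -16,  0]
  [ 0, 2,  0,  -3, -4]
λ = -4: alg = 5, geom = 4

Step 1 — factor the characteristic polynomial to read off the algebraic multiplicities:
  χ_A(x) = (x + 4)^5

Step 2 — compute geometric multiplicities via the rank-nullity identity g(λ) = n − rank(A − λI):
  rank(A − (-4)·I) = 1, so dim ker(A − (-4)·I) = n − 1 = 4

Summary:
  λ = -4: algebraic multiplicity = 5, geometric multiplicity = 4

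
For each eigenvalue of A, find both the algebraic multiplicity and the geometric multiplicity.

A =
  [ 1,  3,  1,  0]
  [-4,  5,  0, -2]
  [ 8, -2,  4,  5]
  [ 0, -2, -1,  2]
λ = 3: alg = 4, geom = 2

Step 1 — factor the characteristic polynomial to read off the algebraic multiplicities:
  χ_A(x) = (x - 3)^4

Step 2 — compute geometric multiplicities via the rank-nullity identity g(λ) = n − rank(A − λI):
  rank(A − (3)·I) = 2, so dim ker(A − (3)·I) = n − 2 = 2

Summary:
  λ = 3: algebraic multiplicity = 4, geometric multiplicity = 2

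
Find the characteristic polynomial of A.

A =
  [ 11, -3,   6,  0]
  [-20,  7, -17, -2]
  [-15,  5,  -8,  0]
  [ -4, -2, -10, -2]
x^4 - 8*x^3 + 24*x^2 - 32*x + 16

Expanding det(x·I − A) (e.g. by cofactor expansion or by noting that A is similar to its Jordan form J, which has the same characteristic polynomial as A) gives
  χ_A(x) = x^4 - 8*x^3 + 24*x^2 - 32*x + 16
which factors as (x - 2)^4. The eigenvalues (with algebraic multiplicities) are λ = 2 with multiplicity 4.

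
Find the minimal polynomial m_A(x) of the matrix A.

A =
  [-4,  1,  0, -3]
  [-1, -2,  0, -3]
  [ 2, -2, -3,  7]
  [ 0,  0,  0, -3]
x^2 + 6*x + 9

The characteristic polynomial is χ_A(x) = (x + 3)^4, so the eigenvalues are known. The minimal polynomial is
  m_A(x) = Π_λ (x − λ)^{k_λ}
where k_λ is the size of the *largest* Jordan block for λ (equivalently, the smallest k with (A − λI)^k v = 0 for every generalised eigenvector v of λ).

  λ = -3: largest Jordan block has size 2, contributing (x + 3)^2

So m_A(x) = (x + 3)^2 = x^2 + 6*x + 9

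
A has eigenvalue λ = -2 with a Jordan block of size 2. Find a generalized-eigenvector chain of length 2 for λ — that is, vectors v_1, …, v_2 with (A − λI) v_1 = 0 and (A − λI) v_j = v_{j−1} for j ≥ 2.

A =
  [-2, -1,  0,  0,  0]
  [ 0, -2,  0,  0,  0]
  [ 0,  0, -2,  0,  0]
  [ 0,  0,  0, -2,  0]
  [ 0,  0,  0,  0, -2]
A Jordan chain for λ = -2 of length 2:
v_1 = (-1, 0, 0, 0, 0)ᵀ
v_2 = (0, 1, 0, 0, 0)ᵀ

Let N = A − (-2)·I. We want v_2 with N^2 v_2 = 0 but N^1 v_2 ≠ 0; then v_{j-1} := N · v_j for j = 2, …, 2.

Pick v_2 = (0, 1, 0, 0, 0)ᵀ.
Then v_1 = N · v_2 = (-1, 0, 0, 0, 0)ᵀ.

Sanity check: (A − (-2)·I) v_1 = (0, 0, 0, 0, 0)ᵀ = 0. ✓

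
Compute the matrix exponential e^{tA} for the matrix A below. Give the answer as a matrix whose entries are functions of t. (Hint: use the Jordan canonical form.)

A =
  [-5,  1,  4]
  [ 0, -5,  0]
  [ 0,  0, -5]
e^{tA} =
  [exp(-5*t), t*exp(-5*t), 4*t*exp(-5*t)]
  [0, exp(-5*t), 0]
  [0, 0, exp(-5*t)]

Strategy: write A = P · J · P⁻¹ where J is a Jordan canonical form, so e^{tA} = P · e^{tJ} · P⁻¹, and e^{tJ} can be computed block-by-block.

A has Jordan form
J =
  [-5,  1,  0]
  [ 0, -5,  0]
  [ 0,  0, -5]
(up to reordering of blocks).

Per-block formulas:
  For a 1×1 block at λ = -5: exp(t · [-5]) = [e^(-5t)].
  For a 2×2 Jordan block J_2(-5): exp(t · J_2(-5)) = e^(-5t)·(I + t·N), where N is the 2×2 nilpotent shift.

After assembling e^{tJ} and conjugating by P, we get:

e^{tA} =
  [exp(-5*t), t*exp(-5*t), 4*t*exp(-5*t)]
  [0, exp(-5*t), 0]
  [0, 0, exp(-5*t)]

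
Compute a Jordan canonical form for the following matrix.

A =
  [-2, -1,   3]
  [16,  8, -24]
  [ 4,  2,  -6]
J_2(0) ⊕ J_1(0)

The characteristic polynomial is
  det(x·I − A) = x^3

Eigenvalues and multiplicities (the geometric multiplicity of λ is n − rank(A − λI), which equals the number of Jordan blocks for λ):
  λ = 0: algebraic multiplicity = 3, geometric multiplicity = 2

Determining the block sizes for each eigenvalue:
  λ = 0: 2 blocks summing to 3 forces exactly one block of size 2 and the rest size 1 → block sizes [2, 1]

Assembling the blocks gives a Jordan form
J =
  [0, 1, 0]
  [0, 0, 0]
  [0, 0, 0]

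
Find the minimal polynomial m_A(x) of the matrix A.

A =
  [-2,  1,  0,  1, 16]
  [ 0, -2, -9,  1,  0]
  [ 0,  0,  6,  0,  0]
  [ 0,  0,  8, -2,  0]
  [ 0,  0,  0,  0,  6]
x^4 - 24*x^2 - 64*x - 48

The characteristic polynomial is χ_A(x) = (x - 6)^2*(x + 2)^3, so the eigenvalues are known. The minimal polynomial is
  m_A(x) = Π_λ (x − λ)^{k_λ}
where k_λ is the size of the *largest* Jordan block for λ (equivalently, the smallest k with (A − λI)^k v = 0 for every generalised eigenvector v of λ).

  λ = -2: largest Jordan block has size 3, contributing (x + 2)^3
  λ = 6: largest Jordan block has size 1, contributing (x − 6)

So m_A(x) = (x - 6)*(x + 2)^3 = x^4 - 24*x^2 - 64*x - 48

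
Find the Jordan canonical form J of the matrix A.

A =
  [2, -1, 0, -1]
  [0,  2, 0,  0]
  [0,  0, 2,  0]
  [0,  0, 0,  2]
J_2(2) ⊕ J_1(2) ⊕ J_1(2)

The characteristic polynomial is
  det(x·I − A) = x^4 - 8*x^3 + 24*x^2 - 32*x + 16 = (x - 2)^4

Eigenvalues and multiplicities (the geometric multiplicity of λ is n − rank(A − λI), which equals the number of Jordan blocks for λ):
  λ = 2: algebraic multiplicity = 4, geometric multiplicity = 3

Determining the block sizes for each eigenvalue:
  λ = 2: 3 blocks summing to 4 forces exactly one block of size 2 and the rest size 1 → block sizes [2, 1, 1]

Assembling the blocks gives a Jordan form
J =
  [2, 1, 0, 0]
  [0, 2, 0, 0]
  [0, 0, 2, 0]
  [0, 0, 0, 2]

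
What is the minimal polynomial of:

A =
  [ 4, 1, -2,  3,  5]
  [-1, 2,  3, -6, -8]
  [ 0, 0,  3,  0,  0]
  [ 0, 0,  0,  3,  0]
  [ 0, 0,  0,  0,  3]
x^3 - 9*x^2 + 27*x - 27

The characteristic polynomial is χ_A(x) = (x - 3)^5, so the eigenvalues are known. The minimal polynomial is
  m_A(x) = Π_λ (x − λ)^{k_λ}
where k_λ is the size of the *largest* Jordan block for λ (equivalently, the smallest k with (A − λI)^k v = 0 for every generalised eigenvector v of λ).

  λ = 3: largest Jordan block has size 3, contributing (x − 3)^3

So m_A(x) = (x - 3)^3 = x^3 - 9*x^2 + 27*x - 27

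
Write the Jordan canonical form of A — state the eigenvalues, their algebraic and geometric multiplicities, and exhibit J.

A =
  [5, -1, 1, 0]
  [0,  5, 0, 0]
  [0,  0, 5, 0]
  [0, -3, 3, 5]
J_2(5) ⊕ J_1(5) ⊕ J_1(5)

The characteristic polynomial is
  det(x·I − A) = x^4 - 20*x^3 + 150*x^2 - 500*x + 625 = (x - 5)^4

Eigenvalues and multiplicities (the geometric multiplicity of λ is n − rank(A − λI), which equals the number of Jordan blocks for λ):
  λ = 5: algebraic multiplicity = 4, geometric multiplicity = 3

Determining the block sizes for each eigenvalue:
  λ = 5: 3 blocks summing to 4 forces exactly one block of size 2 and the rest size 1 → block sizes [2, 1, 1]

Assembling the blocks gives a Jordan form
J =
  [5, 1, 0, 0]
  [0, 5, 0, 0]
  [0, 0, 5, 0]
  [0, 0, 0, 5]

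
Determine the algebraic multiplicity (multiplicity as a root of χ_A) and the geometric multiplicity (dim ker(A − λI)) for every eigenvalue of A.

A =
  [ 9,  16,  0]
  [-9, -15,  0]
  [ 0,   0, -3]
λ = -3: alg = 3, geom = 2

Step 1 — factor the characteristic polynomial to read off the algebraic multiplicities:
  χ_A(x) = (x + 3)^3

Step 2 — compute geometric multiplicities via the rank-nullity identity g(λ) = n − rank(A − λI):
  rank(A − (-3)·I) = 1, so dim ker(A − (-3)·I) = n − 1 = 2

Summary:
  λ = -3: algebraic multiplicity = 3, geometric multiplicity = 2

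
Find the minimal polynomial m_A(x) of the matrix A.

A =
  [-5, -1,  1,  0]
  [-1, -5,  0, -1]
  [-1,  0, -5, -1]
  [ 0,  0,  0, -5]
x^3 + 15*x^2 + 75*x + 125

The characteristic polynomial is χ_A(x) = (x + 5)^4, so the eigenvalues are known. The minimal polynomial is
  m_A(x) = Π_λ (x − λ)^{k_λ}
where k_λ is the size of the *largest* Jordan block for λ (equivalently, the smallest k with (A − λI)^k v = 0 for every generalised eigenvector v of λ).

  λ = -5: largest Jordan block has size 3, contributing (x + 5)^3

So m_A(x) = (x + 5)^3 = x^3 + 15*x^2 + 75*x + 125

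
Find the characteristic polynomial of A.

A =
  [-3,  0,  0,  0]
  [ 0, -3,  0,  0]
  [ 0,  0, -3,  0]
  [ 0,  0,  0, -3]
x^4 + 12*x^3 + 54*x^2 + 108*x + 81

Expanding det(x·I − A) (e.g. by cofactor expansion or by noting that A is similar to its Jordan form J, which has the same characteristic polynomial as A) gives
  χ_A(x) = x^4 + 12*x^3 + 54*x^2 + 108*x + 81
which factors as (x + 3)^4. The eigenvalues (with algebraic multiplicities) are λ = -3 with multiplicity 4.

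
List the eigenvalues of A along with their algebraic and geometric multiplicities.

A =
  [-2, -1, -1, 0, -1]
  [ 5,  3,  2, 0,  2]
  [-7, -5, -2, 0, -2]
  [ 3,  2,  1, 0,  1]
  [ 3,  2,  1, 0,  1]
λ = 0: alg = 5, geom = 3

Step 1 — factor the characteristic polynomial to read off the algebraic multiplicities:
  χ_A(x) = x^5

Step 2 — compute geometric multiplicities via the rank-nullity identity g(λ) = n − rank(A − λI):
  rank(A − (0)·I) = 2, so dim ker(A − (0)·I) = n − 2 = 3

Summary:
  λ = 0: algebraic multiplicity = 5, geometric multiplicity = 3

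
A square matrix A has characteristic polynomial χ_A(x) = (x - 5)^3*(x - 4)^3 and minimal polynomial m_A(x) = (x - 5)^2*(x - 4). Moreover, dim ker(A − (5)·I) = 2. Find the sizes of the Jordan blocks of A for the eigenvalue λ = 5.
Block sizes for λ = 5: [2, 1]

Step 1 — from the characteristic polynomial, algebraic multiplicity of λ = 5 is 3. From dim ker(A − (5)·I) = 2, there are exactly 2 Jordan blocks for λ = 5.
Step 2 — from the minimal polynomial, the factor (x − 5)^2 tells us the largest block for λ = 5 has size 2.
Step 3 — with total size 3, 2 blocks, and largest block 2, the block sizes (in nonincreasing order) are [2, 1].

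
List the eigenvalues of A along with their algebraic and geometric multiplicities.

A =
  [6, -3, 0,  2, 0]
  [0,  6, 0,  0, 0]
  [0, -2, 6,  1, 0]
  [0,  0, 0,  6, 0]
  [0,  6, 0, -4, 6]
λ = 6: alg = 5, geom = 3

Step 1 — factor the characteristic polynomial to read off the algebraic multiplicities:
  χ_A(x) = (x - 6)^5

Step 2 — compute geometric multiplicities via the rank-nullity identity g(λ) = n − rank(A − λI):
  rank(A − (6)·I) = 2, so dim ker(A − (6)·I) = n − 2 = 3

Summary:
  λ = 6: algebraic multiplicity = 5, geometric multiplicity = 3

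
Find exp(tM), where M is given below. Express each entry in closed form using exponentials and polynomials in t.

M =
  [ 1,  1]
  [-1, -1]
e^{tM} =
  [t + 1, t]
  [-t, 1 - t]

Strategy: write M = P · J · P⁻¹ where J is a Jordan canonical form, so e^{tM} = P · e^{tJ} · P⁻¹, and e^{tJ} can be computed block-by-block.

M has Jordan form
J =
  [0, 1]
  [0, 0]
(up to reordering of blocks).

Per-block formulas:
  For a 2×2 Jordan block J_2(0): exp(t · J_2(0)) = e^(0t)·(I + t·N), where N is the 2×2 nilpotent shift.

After assembling e^{tJ} and conjugating by P, we get:

e^{tM} =
  [t + 1, t]
  [-t, 1 - t]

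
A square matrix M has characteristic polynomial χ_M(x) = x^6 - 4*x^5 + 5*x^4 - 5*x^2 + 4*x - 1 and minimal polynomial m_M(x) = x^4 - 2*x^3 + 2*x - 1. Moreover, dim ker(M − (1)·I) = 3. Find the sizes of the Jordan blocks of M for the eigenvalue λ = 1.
Block sizes for λ = 1: [3, 1, 1]

Step 1 — from the characteristic polynomial, algebraic multiplicity of λ = 1 is 5. From dim ker(M − (1)·I) = 3, there are exactly 3 Jordan blocks for λ = 1.
Step 2 — from the minimal polynomial, the factor (x − 1)^3 tells us the largest block for λ = 1 has size 3.
Step 3 — with total size 5, 3 blocks, and largest block 3, the block sizes (in nonincreasing order) are [3, 1, 1].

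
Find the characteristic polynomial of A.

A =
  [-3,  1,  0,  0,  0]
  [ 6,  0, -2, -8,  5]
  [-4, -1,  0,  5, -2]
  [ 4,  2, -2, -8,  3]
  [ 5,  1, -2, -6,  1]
x^5 + 10*x^4 + 40*x^3 + 80*x^2 + 80*x + 32

Expanding det(x·I − A) (e.g. by cofactor expansion or by noting that A is similar to its Jordan form J, which has the same characteristic polynomial as A) gives
  χ_A(x) = x^5 + 10*x^4 + 40*x^3 + 80*x^2 + 80*x + 32
which factors as (x + 2)^5. The eigenvalues (with algebraic multiplicities) are λ = -2 with multiplicity 5.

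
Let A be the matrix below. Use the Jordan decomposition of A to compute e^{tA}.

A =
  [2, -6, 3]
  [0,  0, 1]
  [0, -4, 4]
e^{tA} =
  [exp(2*t), -6*t*exp(2*t), 3*t*exp(2*t)]
  [0, -2*t*exp(2*t) + exp(2*t), t*exp(2*t)]
  [0, -4*t*exp(2*t), 2*t*exp(2*t) + exp(2*t)]

Strategy: write A = P · J · P⁻¹ where J is a Jordan canonical form, so e^{tA} = P · e^{tJ} · P⁻¹, and e^{tJ} can be computed block-by-block.

A has Jordan form
J =
  [2, 1, 0]
  [0, 2, 0]
  [0, 0, 2]
(up to reordering of blocks).

Per-block formulas:
  For a 2×2 Jordan block J_2(2): exp(t · J_2(2)) = e^(2t)·(I + t·N), where N is the 2×2 nilpotent shift.
  For a 1×1 block at λ = 2: exp(t · [2]) = [e^(2t)].

After assembling e^{tJ} and conjugating by P, we get:

e^{tA} =
  [exp(2*t), -6*t*exp(2*t), 3*t*exp(2*t)]
  [0, -2*t*exp(2*t) + exp(2*t), t*exp(2*t)]
  [0, -4*t*exp(2*t), 2*t*exp(2*t) + exp(2*t)]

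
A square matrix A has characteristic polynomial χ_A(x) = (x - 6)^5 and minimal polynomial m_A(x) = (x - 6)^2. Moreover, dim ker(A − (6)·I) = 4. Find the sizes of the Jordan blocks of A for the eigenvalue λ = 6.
Block sizes for λ = 6: [2, 1, 1, 1]

Step 1 — from the characteristic polynomial, algebraic multiplicity of λ = 6 is 5. From dim ker(A − (6)·I) = 4, there are exactly 4 Jordan blocks for λ = 6.
Step 2 — from the minimal polynomial, the factor (x − 6)^2 tells us the largest block for λ = 6 has size 2.
Step 3 — with total size 5, 4 blocks, and largest block 2, the block sizes (in nonincreasing order) are [2, 1, 1, 1].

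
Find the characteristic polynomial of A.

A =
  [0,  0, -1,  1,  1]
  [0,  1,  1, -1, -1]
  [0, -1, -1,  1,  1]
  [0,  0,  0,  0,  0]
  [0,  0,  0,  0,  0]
x^5

Expanding det(x·I − A) (e.g. by cofactor expansion or by noting that A is similar to its Jordan form J, which has the same characteristic polynomial as A) gives
  χ_A(x) = x^5
which factors as x^5. The eigenvalues (with algebraic multiplicities) are λ = 0 with multiplicity 5.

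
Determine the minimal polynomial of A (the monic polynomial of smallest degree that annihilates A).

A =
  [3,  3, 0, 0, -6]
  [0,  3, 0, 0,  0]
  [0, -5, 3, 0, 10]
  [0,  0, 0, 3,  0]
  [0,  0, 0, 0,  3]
x^2 - 6*x + 9

The characteristic polynomial is χ_A(x) = (x - 3)^5, so the eigenvalues are known. The minimal polynomial is
  m_A(x) = Π_λ (x − λ)^{k_λ}
where k_λ is the size of the *largest* Jordan block for λ (equivalently, the smallest k with (A − λI)^k v = 0 for every generalised eigenvector v of λ).

  λ = 3: largest Jordan block has size 2, contributing (x − 3)^2

So m_A(x) = (x - 3)^2 = x^2 - 6*x + 9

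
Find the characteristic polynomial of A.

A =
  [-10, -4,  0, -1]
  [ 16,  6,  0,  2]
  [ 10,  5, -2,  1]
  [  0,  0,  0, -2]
x^4 + 8*x^3 + 24*x^2 + 32*x + 16

Expanding det(x·I − A) (e.g. by cofactor expansion or by noting that A is similar to its Jordan form J, which has the same characteristic polynomial as A) gives
  χ_A(x) = x^4 + 8*x^3 + 24*x^2 + 32*x + 16
which factors as (x + 2)^4. The eigenvalues (with algebraic multiplicities) are λ = -2 with multiplicity 4.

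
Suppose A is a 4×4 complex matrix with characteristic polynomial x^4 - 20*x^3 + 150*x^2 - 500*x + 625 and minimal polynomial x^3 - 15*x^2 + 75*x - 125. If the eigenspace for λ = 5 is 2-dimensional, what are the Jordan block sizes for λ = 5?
Block sizes for λ = 5: [3, 1]

Step 1 — from the characteristic polynomial, algebraic multiplicity of λ = 5 is 4. From dim ker(A − (5)·I) = 2, there are exactly 2 Jordan blocks for λ = 5.
Step 2 — from the minimal polynomial, the factor (x − 5)^3 tells us the largest block for λ = 5 has size 3.
Step 3 — with total size 4, 2 blocks, and largest block 3, the block sizes (in nonincreasing order) are [3, 1].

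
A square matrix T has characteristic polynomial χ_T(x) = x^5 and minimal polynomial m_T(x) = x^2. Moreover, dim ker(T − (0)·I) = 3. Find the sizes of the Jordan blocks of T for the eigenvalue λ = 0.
Block sizes for λ = 0: [2, 2, 1]

Step 1 — from the characteristic polynomial, algebraic multiplicity of λ = 0 is 5. From dim ker(T − (0)·I) = 3, there are exactly 3 Jordan blocks for λ = 0.
Step 2 — from the minimal polynomial, the factor (x − 0)^2 tells us the largest block for λ = 0 has size 2.
Step 3 — with total size 5, 3 blocks, and largest block 2, the block sizes (in nonincreasing order) are [2, 2, 1].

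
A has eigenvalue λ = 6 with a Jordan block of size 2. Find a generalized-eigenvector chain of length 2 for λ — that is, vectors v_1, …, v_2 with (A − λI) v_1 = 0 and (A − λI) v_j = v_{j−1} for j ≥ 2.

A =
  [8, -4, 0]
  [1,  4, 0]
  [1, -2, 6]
A Jordan chain for λ = 6 of length 2:
v_1 = (2, 1, 1)ᵀ
v_2 = (1, 0, 0)ᵀ

Let N = A − (6)·I. We want v_2 with N^2 v_2 = 0 but N^1 v_2 ≠ 0; then v_{j-1} := N · v_j for j = 2, …, 2.

Pick v_2 = (1, 0, 0)ᵀ.
Then v_1 = N · v_2 = (2, 1, 1)ᵀ.

Sanity check: (A − (6)·I) v_1 = (0, 0, 0)ᵀ = 0. ✓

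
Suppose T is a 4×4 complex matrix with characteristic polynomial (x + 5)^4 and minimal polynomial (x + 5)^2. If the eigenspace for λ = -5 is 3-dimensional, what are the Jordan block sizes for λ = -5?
Block sizes for λ = -5: [2, 1, 1]

Step 1 — from the characteristic polynomial, algebraic multiplicity of λ = -5 is 4. From dim ker(T − (-5)·I) = 3, there are exactly 3 Jordan blocks for λ = -5.
Step 2 — from the minimal polynomial, the factor (x + 5)^2 tells us the largest block for λ = -5 has size 2.
Step 3 — with total size 4, 3 blocks, and largest block 2, the block sizes (in nonincreasing order) are [2, 1, 1].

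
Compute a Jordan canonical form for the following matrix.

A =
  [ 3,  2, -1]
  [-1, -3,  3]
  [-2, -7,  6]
J_3(2)

The characteristic polynomial is
  det(x·I − A) = x^3 - 6*x^2 + 12*x - 8 = (x - 2)^3

Eigenvalues and multiplicities (the geometric multiplicity of λ is n − rank(A − λI), which equals the number of Jordan blocks for λ):
  λ = 2: algebraic multiplicity = 3, geometric multiplicity = 1

Determining the block sizes for each eigenvalue:
  λ = 2: one block (gm = 1), so the single block has size am = 3 → block sizes [3]

Assembling the blocks gives a Jordan form
J =
  [2, 1, 0]
  [0, 2, 1]
  [0, 0, 2]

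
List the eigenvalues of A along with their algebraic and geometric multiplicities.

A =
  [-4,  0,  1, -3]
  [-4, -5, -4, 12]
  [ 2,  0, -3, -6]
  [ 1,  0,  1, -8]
λ = -5: alg = 4, geom = 3

Step 1 — factor the characteristic polynomial to read off the algebraic multiplicities:
  χ_A(x) = (x + 5)^4

Step 2 — compute geometric multiplicities via the rank-nullity identity g(λ) = n − rank(A − λI):
  rank(A − (-5)·I) = 1, so dim ker(A − (-5)·I) = n − 1 = 3

Summary:
  λ = -5: algebraic multiplicity = 4, geometric multiplicity = 3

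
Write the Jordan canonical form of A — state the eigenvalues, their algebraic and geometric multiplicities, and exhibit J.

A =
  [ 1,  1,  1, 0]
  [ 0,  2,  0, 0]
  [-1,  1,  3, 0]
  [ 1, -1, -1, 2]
J_2(2) ⊕ J_1(2) ⊕ J_1(2)

The characteristic polynomial is
  det(x·I − A) = x^4 - 8*x^3 + 24*x^2 - 32*x + 16 = (x - 2)^4

Eigenvalues and multiplicities (the geometric multiplicity of λ is n − rank(A − λI), which equals the number of Jordan blocks for λ):
  λ = 2: algebraic multiplicity = 4, geometric multiplicity = 3

Determining the block sizes for each eigenvalue:
  λ = 2: 3 blocks summing to 4 forces exactly one block of size 2 and the rest size 1 → block sizes [2, 1, 1]

Assembling the blocks gives a Jordan form
J =
  [2, 1, 0, 0]
  [0, 2, 0, 0]
  [0, 0, 2, 0]
  [0, 0, 0, 2]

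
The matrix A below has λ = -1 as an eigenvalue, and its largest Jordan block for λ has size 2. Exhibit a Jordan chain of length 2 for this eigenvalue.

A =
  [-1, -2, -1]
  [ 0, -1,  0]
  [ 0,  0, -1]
A Jordan chain for λ = -1 of length 2:
v_1 = (-2, 0, 0)ᵀ
v_2 = (0, 1, 0)ᵀ

Let N = A − (-1)·I. We want v_2 with N^2 v_2 = 0 but N^1 v_2 ≠ 0; then v_{j-1} := N · v_j for j = 2, …, 2.

Pick v_2 = (0, 1, 0)ᵀ.
Then v_1 = N · v_2 = (-2, 0, 0)ᵀ.

Sanity check: (A − (-1)·I) v_1 = (0, 0, 0)ᵀ = 0. ✓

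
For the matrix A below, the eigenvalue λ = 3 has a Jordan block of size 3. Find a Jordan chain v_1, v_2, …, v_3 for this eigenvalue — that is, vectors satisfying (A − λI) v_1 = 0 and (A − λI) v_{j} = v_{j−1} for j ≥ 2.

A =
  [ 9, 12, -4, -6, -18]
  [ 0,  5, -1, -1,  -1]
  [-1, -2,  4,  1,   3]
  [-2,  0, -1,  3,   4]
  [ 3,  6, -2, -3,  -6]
A Jordan chain for λ = 3 of length 3:
v_1 = (-2, 0, 0, 1, -1)ᵀ
v_2 = (6, 0, -1, -2, 3)ᵀ
v_3 = (1, 0, 0, 0, 0)ᵀ

Let N = A − (3)·I. We want v_3 with N^3 v_3 = 0 but N^2 v_3 ≠ 0; then v_{j-1} := N · v_j for j = 3, …, 2.

Pick v_3 = (1, 0, 0, 0, 0)ᵀ.
Then v_2 = N · v_3 = (6, 0, -1, -2, 3)ᵀ.
Then v_1 = N · v_2 = (-2, 0, 0, 1, -1)ᵀ.

Sanity check: (A − (3)·I) v_1 = (0, 0, 0, 0, 0)ᵀ = 0. ✓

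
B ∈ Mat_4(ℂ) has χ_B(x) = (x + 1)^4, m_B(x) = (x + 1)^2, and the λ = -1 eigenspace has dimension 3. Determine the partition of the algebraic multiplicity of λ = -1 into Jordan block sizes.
Block sizes for λ = -1: [2, 1, 1]

Step 1 — from the characteristic polynomial, algebraic multiplicity of λ = -1 is 4. From dim ker(B − (-1)·I) = 3, there are exactly 3 Jordan blocks for λ = -1.
Step 2 — from the minimal polynomial, the factor (x + 1)^2 tells us the largest block for λ = -1 has size 2.
Step 3 — with total size 4, 3 blocks, and largest block 2, the block sizes (in nonincreasing order) are [2, 1, 1].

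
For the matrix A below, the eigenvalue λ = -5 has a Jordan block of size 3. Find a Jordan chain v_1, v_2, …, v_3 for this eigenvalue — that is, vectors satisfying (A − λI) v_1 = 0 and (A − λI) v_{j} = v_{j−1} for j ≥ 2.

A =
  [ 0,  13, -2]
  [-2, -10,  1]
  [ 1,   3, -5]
A Jordan chain for λ = -5 of length 3:
v_1 = (-3, 1, -1)ᵀ
v_2 = (5, -2, 1)ᵀ
v_3 = (1, 0, 0)ᵀ

Let N = A − (-5)·I. We want v_3 with N^3 v_3 = 0 but N^2 v_3 ≠ 0; then v_{j-1} := N · v_j for j = 3, …, 2.

Pick v_3 = (1, 0, 0)ᵀ.
Then v_2 = N · v_3 = (5, -2, 1)ᵀ.
Then v_1 = N · v_2 = (-3, 1, -1)ᵀ.

Sanity check: (A − (-5)·I) v_1 = (0, 0, 0)ᵀ = 0. ✓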